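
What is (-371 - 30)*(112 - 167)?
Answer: 22055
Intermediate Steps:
(-371 - 30)*(112 - 167) = -401*(-55) = 22055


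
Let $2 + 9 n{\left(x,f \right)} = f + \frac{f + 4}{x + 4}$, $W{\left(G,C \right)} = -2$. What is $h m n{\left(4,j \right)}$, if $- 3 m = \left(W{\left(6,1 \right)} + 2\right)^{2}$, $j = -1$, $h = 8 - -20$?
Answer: $0$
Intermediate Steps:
$h = 28$ ($h = 8 + 20 = 28$)
$n{\left(x,f \right)} = - \frac{2}{9} + \frac{f}{9} + \frac{4 + f}{9 \left(4 + x\right)}$ ($n{\left(x,f \right)} = - \frac{2}{9} + \frac{f + \frac{f + 4}{x + 4}}{9} = - \frac{2}{9} + \frac{f + \frac{4 + f}{4 + x}}{9} = - \frac{2}{9} + \left(\frac{f}{9} + \frac{4 + f}{9 \left(4 + x\right)}\right) = - \frac{2}{9} + \frac{f}{9} + \frac{4 + f}{9 \left(4 + x\right)}$)
$m = 0$ ($m = - \frac{\left(-2 + 2\right)^{2}}{3} = - \frac{0^{2}}{3} = \left(- \frac{1}{3}\right) 0 = 0$)
$h m n{\left(4,j \right)} = 28 \cdot 0 \frac{-4 - 8 + 5 \left(-1\right) - 4}{9 \left(4 + 4\right)} = 0 \frac{-4 - 8 - 5 - 4}{9 \cdot 8} = 0 \cdot \frac{1}{9} \cdot \frac{1}{8} \left(-21\right) = 0 \left(- \frac{7}{24}\right) = 0$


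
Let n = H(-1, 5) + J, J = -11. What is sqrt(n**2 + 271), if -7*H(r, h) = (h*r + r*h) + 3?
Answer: sqrt(371) ≈ 19.261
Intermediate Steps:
H(r, h) = -3/7 - 2*h*r/7 (H(r, h) = -((h*r + r*h) + 3)/7 = -((h*r + h*r) + 3)/7 = -(2*h*r + 3)/7 = -(3 + 2*h*r)/7 = -3/7 - 2*h*r/7)
n = -10 (n = (-3/7 - 2/7*5*(-1)) - 11 = (-3/7 + 10/7) - 11 = 1 - 11 = -10)
sqrt(n**2 + 271) = sqrt((-10)**2 + 271) = sqrt(100 + 271) = sqrt(371)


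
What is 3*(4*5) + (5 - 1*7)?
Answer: 58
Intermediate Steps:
3*(4*5) + (5 - 1*7) = 3*20 + (5 - 7) = 60 - 2 = 58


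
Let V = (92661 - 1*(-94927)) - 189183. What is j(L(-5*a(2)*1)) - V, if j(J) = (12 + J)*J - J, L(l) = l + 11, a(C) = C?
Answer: 1607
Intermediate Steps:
V = -1595 (V = (92661 + 94927) - 189183 = 187588 - 189183 = -1595)
L(l) = 11 + l
j(J) = -J + J*(12 + J) (j(J) = J*(12 + J) - J = -J + J*(12 + J))
j(L(-5*a(2)*1)) - V = (11 - 5*2*1)*(11 + (11 - 5*2*1)) - 1*(-1595) = (11 - 10*1)*(11 + (11 - 10*1)) + 1595 = (11 - 10)*(11 + (11 - 10)) + 1595 = 1*(11 + 1) + 1595 = 1*12 + 1595 = 12 + 1595 = 1607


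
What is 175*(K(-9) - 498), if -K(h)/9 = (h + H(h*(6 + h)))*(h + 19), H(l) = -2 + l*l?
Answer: -11395650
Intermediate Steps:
H(l) = -2 + l²
K(h) = -9*(19 + h)*(-2 + h + h²*(6 + h)²) (K(h) = -9*(h + (-2 + (h*(6 + h))²))*(h + 19) = -9*(h + (-2 + h²*(6 + h)²))*(19 + h) = -9*(-2 + h + h²*(6 + h)²)*(19 + h) = -9*(19 + h)*(-2 + h + h²*(6 + h)²))
175*(K(-9) - 498) = 175*((342 - 6165*(-9)² - 2376*(-9)³ - 279*(-9)⁴ - 153*(-9) - 9*(-9)⁵) - 498) = 175*((342 - 6165*81 - 2376*(-729) - 279*6561 + 1377 - 9*(-59049)) - 498) = 175*((342 - 499365 + 1732104 - 1830519 + 1377 + 531441) - 498) = 175*(-64620 - 498) = 175*(-65118) = -11395650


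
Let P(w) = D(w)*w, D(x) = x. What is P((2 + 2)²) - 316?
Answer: -60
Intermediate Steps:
P(w) = w² (P(w) = w*w = w²)
P((2 + 2)²) - 316 = ((2 + 2)²)² - 316 = (4²)² - 316 = 16² - 316 = 256 - 316 = -60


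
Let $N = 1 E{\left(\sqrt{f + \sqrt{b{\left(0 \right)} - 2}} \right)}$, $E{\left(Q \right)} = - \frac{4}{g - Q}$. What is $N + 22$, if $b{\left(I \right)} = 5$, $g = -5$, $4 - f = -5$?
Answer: $22 + \frac{4}{5 + \sqrt{9 + \sqrt{3}}} \approx 22.483$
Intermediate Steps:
$f = 9$ ($f = 4 - -5 = 4 + 5 = 9$)
$E{\left(Q \right)} = - \frac{4}{-5 - Q}$
$N = \frac{4}{5 + \sqrt{9 + \sqrt{3}}}$ ($N = 1 \frac{4}{5 + \sqrt{9 + \sqrt{5 - 2}}} = 1 \frac{4}{5 + \sqrt{9 + \sqrt{3}}} = \frac{4}{5 + \sqrt{9 + \sqrt{3}}} \approx 0.48333$)
$N + 22 = \frac{4}{5 + \sqrt{9 + \sqrt{3}}} + 22 = 22 + \frac{4}{5 + \sqrt{9 + \sqrt{3}}}$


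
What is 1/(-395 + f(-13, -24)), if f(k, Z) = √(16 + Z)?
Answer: -395/156033 - 2*I*√2/156033 ≈ -0.0025315 - 1.8127e-5*I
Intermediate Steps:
1/(-395 + f(-13, -24)) = 1/(-395 + √(16 - 24)) = 1/(-395 + √(-8)) = 1/(-395 + 2*I*√2)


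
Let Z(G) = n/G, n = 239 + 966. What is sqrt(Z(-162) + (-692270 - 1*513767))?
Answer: I*sqrt(390758398)/18 ≈ 1098.2*I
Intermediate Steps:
n = 1205
Z(G) = 1205/G
sqrt(Z(-162) + (-692270 - 1*513767)) = sqrt(1205/(-162) + (-692270 - 1*513767)) = sqrt(1205*(-1/162) + (-692270 - 513767)) = sqrt(-1205/162 - 1206037) = sqrt(-195379199/162) = I*sqrt(390758398)/18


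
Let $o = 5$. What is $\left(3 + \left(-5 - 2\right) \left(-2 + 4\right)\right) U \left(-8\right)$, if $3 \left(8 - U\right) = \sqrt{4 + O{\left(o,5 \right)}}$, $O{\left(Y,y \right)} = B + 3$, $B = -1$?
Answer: $704 - \frac{88 \sqrt{6}}{3} \approx 632.15$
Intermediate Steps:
$O{\left(Y,y \right)} = 2$ ($O{\left(Y,y \right)} = -1 + 3 = 2$)
$U = 8 - \frac{\sqrt{6}}{3}$ ($U = 8 - \frac{\sqrt{4 + 2}}{3} = 8 - \frac{\sqrt{6}}{3} \approx 7.1835$)
$\left(3 + \left(-5 - 2\right) \left(-2 + 4\right)\right) U \left(-8\right) = \left(3 + \left(-5 - 2\right) \left(-2 + 4\right)\right) \left(8 - \frac{\sqrt{6}}{3}\right) \left(-8\right) = \left(3 - 14\right) \left(8 - \frac{\sqrt{6}}{3}\right) \left(-8\right) = - 11 \left(8 - \frac{\sqrt{6}}{3}\right) \left(-8\right) = \left(-88 + \frac{11 \sqrt{6}}{3}\right) \left(-8\right) = 704 - \frac{88 \sqrt{6}}{3}$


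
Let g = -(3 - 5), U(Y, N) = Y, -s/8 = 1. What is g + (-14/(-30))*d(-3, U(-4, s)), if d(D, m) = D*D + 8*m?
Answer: -131/15 ≈ -8.7333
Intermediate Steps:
s = -8 (s = -8*1 = -8)
d(D, m) = D² + 8*m
g = 2 (g = -1*(-2) = 2)
g + (-14/(-30))*d(-3, U(-4, s)) = 2 + (-14/(-30))*((-3)² + 8*(-4)) = 2 + (-14*(-1/30))*(9 - 32) = 2 + (7/15)*(-23) = 2 - 161/15 = -131/15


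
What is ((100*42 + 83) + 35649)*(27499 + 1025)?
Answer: 1139020368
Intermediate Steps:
((100*42 + 83) + 35649)*(27499 + 1025) = ((4200 + 83) + 35649)*28524 = (4283 + 35649)*28524 = 39932*28524 = 1139020368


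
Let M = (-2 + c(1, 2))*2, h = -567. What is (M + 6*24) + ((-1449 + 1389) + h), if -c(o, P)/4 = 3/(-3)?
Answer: -479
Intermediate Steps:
c(o, P) = 4 (c(o, P) = -12/(-3) = -12*(-1)/3 = -4*(-1) = 4)
M = 4 (M = (-2 + 4)*2 = 2*2 = 4)
(M + 6*24) + ((-1449 + 1389) + h) = (4 + 6*24) + ((-1449 + 1389) - 567) = (4 + 144) + (-60 - 567) = 148 - 627 = -479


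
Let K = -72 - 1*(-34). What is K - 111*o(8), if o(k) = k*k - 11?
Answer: -5921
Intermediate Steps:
o(k) = -11 + k² (o(k) = k² - 11 = -11 + k²)
K = -38 (K = -72 + 34 = -38)
K - 111*o(8) = -38 - 111*(-11 + 8²) = -38 - 111*(-11 + 64) = -38 - 111*53 = -38 - 5883 = -5921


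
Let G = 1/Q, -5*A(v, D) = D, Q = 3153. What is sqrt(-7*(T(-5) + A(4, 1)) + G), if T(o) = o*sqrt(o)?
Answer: sqrt(348028140 + 8698732875*I*sqrt(5))/15765 ≈ 6.3117 + 6.1998*I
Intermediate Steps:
A(v, D) = -D/5
G = 1/3153 ≈ 0.00031716
T(o) = o**(3/2)
sqrt(-7*(T(-5) + A(4, 1)) + G) = sqrt(-7*((-5)**(3/2) - 1/5*1) + 1/3153) = sqrt(-7*(-5*I*sqrt(5) - 1/5) + 1/3153) = sqrt(-7*(-1/5 - 5*I*sqrt(5)) + 1/3153) = sqrt((7/5 + 35*I*sqrt(5)) + 1/3153) = sqrt(22076/15765 + 35*I*sqrt(5))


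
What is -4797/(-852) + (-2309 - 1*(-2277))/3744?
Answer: 186799/33228 ≈ 5.6217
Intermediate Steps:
-4797/(-852) + (-2309 - 1*(-2277))/3744 = -4797*(-1/852) + (-2309 + 2277)*(1/3744) = 1599/284 - 32*1/3744 = 1599/284 - 1/117 = 186799/33228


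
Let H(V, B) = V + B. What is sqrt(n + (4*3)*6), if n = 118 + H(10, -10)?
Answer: sqrt(190) ≈ 13.784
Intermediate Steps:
H(V, B) = B + V
n = 118 (n = 118 + (-10 + 10) = 118 + 0 = 118)
sqrt(n + (4*3)*6) = sqrt(118 + (4*3)*6) = sqrt(118 + 12*6) = sqrt(118 + 72) = sqrt(190)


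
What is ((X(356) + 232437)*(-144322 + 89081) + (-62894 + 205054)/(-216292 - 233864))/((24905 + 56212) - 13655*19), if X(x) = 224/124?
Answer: 44795554218836837/622134498552 ≈ 72003.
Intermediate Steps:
X(x) = 56/31 (X(x) = 224*(1/124) = 56/31)
((X(356) + 232437)*(-144322 + 89081) + (-62894 + 205054)/(-216292 - 233864))/((24905 + 56212) - 13655*19) = ((56/31 + 232437)*(-144322 + 89081) + (-62894 + 205054)/(-216292 - 233864))/((24905 + 56212) - 13655*19) = ((7205603/31)*(-55241) + 142160/(-450156))/(81117 - 259445) = (-398044715323/31 + 142160*(-1/450156))/(-178328) = (-398044715323/31 - 35540/112539)*(-1/178328) = -44795554218836837/3488709*(-1/178328) = 44795554218836837/622134498552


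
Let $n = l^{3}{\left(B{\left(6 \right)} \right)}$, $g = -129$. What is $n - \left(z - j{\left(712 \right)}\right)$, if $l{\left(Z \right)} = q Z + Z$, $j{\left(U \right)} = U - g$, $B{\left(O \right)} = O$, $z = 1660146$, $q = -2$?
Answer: $-1659521$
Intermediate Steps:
$j{\left(U \right)} = 129 + U$ ($j{\left(U \right)} = U - -129 = U + 129 = 129 + U$)
$l{\left(Z \right)} = - Z$ ($l{\left(Z \right)} = - 2 Z + Z = - Z$)
$n = -216$ ($n = \left(\left(-1\right) 6\right)^{3} = \left(-6\right)^{3} = -216$)
$n - \left(z - j{\left(712 \right)}\right) = -216 - \left(1660146 - \left(129 + 712\right)\right) = -216 - \left(1660146 - 841\right) = -216 - 1659305 = -1659521$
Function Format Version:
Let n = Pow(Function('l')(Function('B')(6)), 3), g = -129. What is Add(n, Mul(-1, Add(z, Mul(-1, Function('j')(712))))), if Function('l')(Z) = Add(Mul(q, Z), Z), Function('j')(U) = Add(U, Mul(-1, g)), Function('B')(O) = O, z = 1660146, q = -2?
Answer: -1659521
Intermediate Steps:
Function('j')(U) = Add(129, U) (Function('j')(U) = Add(U, Mul(-1, -129)) = Add(U, 129) = Add(129, U))
Function('l')(Z) = Mul(-1, Z) (Function('l')(Z) = Add(Mul(-2, Z), Z) = Mul(-1, Z))
n = -216 (n = Pow(Mul(-1, 6), 3) = Pow(-6, 3) = -216)
Add(n, Mul(-1, Add(z, Mul(-1, Function('j')(712))))) = Add(-216, Mul(-1, Add(1660146, Mul(-1, Add(129, 712))))) = Add(-216, Mul(-1, Add(1660146, Mul(-1, 841)))) = Add(-216, Mul(-1, Add(1660146, -841))) = Add(-216, Mul(-1, 1659305)) = Add(-216, -1659305) = -1659521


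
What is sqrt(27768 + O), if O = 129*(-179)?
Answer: sqrt(4677) ≈ 68.389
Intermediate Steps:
O = -23091
sqrt(27768 + O) = sqrt(27768 - 23091) = sqrt(4677)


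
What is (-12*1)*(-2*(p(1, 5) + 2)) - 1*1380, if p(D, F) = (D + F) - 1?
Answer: -1212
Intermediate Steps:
p(D, F) = -1 + D + F
(-12*1)*(-2*(p(1, 5) + 2)) - 1*1380 = (-12*1)*(-2*((-1 + 1 + 5) + 2)) - 1*1380 = -(-24)*(5 + 2) - 1380 = -(-24)*7 - 1380 = -12*(-14) - 1380 = 168 - 1380 = -1212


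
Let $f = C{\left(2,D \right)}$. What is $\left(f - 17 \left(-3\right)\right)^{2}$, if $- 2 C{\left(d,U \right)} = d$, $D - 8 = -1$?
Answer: $2500$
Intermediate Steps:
$D = 7$ ($D = 8 - 1 = 7$)
$C{\left(d,U \right)} = - \frac{d}{2}$
$f = -1$ ($f = \left(- \frac{1}{2}\right) 2 = -1$)
$\left(f - 17 \left(-3\right)\right)^{2} = \left(-1 - 17 \left(-3\right)\right)^{2} = \left(-1 - -51\right)^{2} = \left(-1 + 51\right)^{2} = 50^{2} = 2500$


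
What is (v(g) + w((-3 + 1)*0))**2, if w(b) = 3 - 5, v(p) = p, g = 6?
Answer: 16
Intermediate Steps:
w(b) = -2
(v(g) + w((-3 + 1)*0))**2 = (6 - 2)**2 = 4**2 = 16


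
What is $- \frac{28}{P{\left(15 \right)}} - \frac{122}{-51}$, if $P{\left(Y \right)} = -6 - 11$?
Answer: $\frac{206}{51} \approx 4.0392$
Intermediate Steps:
$P{\left(Y \right)} = -17$ ($P{\left(Y \right)} = -6 - 11 = -17$)
$- \frac{28}{P{\left(15 \right)}} - \frac{122}{-51} = - \frac{28}{-17} - \frac{122}{-51} = \left(-28\right) \left(- \frac{1}{17}\right) - - \frac{122}{51} = \frac{28}{17} + \frac{122}{51} = \frac{206}{51}$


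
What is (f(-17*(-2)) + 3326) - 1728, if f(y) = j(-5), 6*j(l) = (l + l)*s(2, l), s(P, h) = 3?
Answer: 1593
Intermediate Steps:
j(l) = l (j(l) = ((l + l)*3)/6 = ((2*l)*3)/6 = (6*l)/6 = l)
f(y) = -5
(f(-17*(-2)) + 3326) - 1728 = (-5 + 3326) - 1728 = 3321 - 1728 = 1593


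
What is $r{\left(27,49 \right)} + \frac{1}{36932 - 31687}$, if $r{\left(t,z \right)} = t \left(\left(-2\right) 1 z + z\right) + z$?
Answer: $- \frac{6682129}{5245} \approx -1274.0$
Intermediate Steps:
$r{\left(t,z \right)} = z - t z$ ($r{\left(t,z \right)} = t \left(- 2 z + z\right) + z = t \left(- z\right) + z = - t z + z = z - t z$)
$r{\left(27,49 \right)} + \frac{1}{36932 - 31687} = 49 \left(1 - 27\right) + \frac{1}{36932 - 31687} = 49 \left(1 - 27\right) + \frac{1}{5245} = 49 \left(-26\right) + \frac{1}{5245} = -1274 + \frac{1}{5245} = - \frac{6682129}{5245}$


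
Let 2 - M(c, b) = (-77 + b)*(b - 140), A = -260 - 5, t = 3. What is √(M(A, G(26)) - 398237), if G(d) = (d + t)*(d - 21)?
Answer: 5*I*√15943 ≈ 631.33*I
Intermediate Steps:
G(d) = (-21 + d)*(3 + d) (G(d) = (d + 3)*(d - 21) = (3 + d)*(-21 + d) = (-21 + d)*(3 + d))
A = -265
M(c, b) = 2 - (-140 + b)*(-77 + b) (M(c, b) = 2 - (-77 + b)*(b - 140) = 2 - (-77 + b)*(-140 + b) = 2 - (-140 + b)*(-77 + b))
√(M(A, G(26)) - 398237) = √((-10778 - (-63 + 26² - 18*26)² + 217*(-63 + 26² - 18*26)) - 398237) = √((-10778 - (-63 + 676 - 468)² + 217*(-63 + 676 - 468)) - 398237) = √((-10778 - 1*145² + 217*145) - 398237) = √((-10778 - 1*21025 + 31465) - 398237) = √((-10778 - 21025 + 31465) - 398237) = √(-338 - 398237) = √(-398575) = 5*I*√15943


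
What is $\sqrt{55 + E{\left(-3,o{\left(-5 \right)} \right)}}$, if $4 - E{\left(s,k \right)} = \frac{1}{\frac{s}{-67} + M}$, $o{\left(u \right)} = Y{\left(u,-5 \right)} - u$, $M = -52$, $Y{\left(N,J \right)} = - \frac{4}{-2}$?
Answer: $\frac{\sqrt{205446}}{59} \approx 7.6824$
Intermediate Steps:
$Y{\left(N,J \right)} = 2$ ($Y{\left(N,J \right)} = \left(-4\right) \left(- \frac{1}{2}\right) = 2$)
$o{\left(u \right)} = 2 - u$
$E{\left(s,k \right)} = 4 - \frac{1}{-52 - \frac{s}{67}}$ ($E{\left(s,k \right)} = 4 - \frac{1}{\frac{s}{-67} - 52} = 4 - \frac{1}{s \left(- \frac{1}{67}\right) - 52} = 4 - \frac{1}{- \frac{s}{67} - 52} = 4 - \frac{1}{-52 - \frac{s}{67}}$)
$\sqrt{55 + E{\left(-3,o{\left(-5 \right)} \right)}} = \sqrt{55 + \frac{14003 + 4 \left(-3\right)}{3484 - 3}} = \sqrt{55 + \frac{14003 - 12}{3481}} = \sqrt{55 + \frac{1}{3481} \cdot 13991} = \sqrt{55 + \frac{13991}{3481}} = \sqrt{\frac{205446}{3481}} = \frac{\sqrt{205446}}{59}$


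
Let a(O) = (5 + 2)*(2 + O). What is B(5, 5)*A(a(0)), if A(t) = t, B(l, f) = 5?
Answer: 70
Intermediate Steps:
a(O) = 14 + 7*O (a(O) = 7*(2 + O) = 14 + 7*O)
B(5, 5)*A(a(0)) = 5*(14 + 7*0) = 5*(14 + 0) = 5*14 = 70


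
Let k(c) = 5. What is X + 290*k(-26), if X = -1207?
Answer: 243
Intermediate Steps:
X + 290*k(-26) = -1207 + 290*5 = -1207 + 1450 = 243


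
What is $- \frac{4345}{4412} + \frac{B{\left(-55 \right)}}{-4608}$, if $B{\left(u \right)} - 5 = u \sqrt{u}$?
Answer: $- \frac{5010955}{5082624} + \frac{55 i \sqrt{55}}{4608} \approx -0.9859 + 0.088518 i$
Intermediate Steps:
$B{\left(u \right)} = 5 + u^{\frac{3}{2}}$ ($B{\left(u \right)} = 5 + u \sqrt{u} = 5 + u^{\frac{3}{2}}$)
$- \frac{4345}{4412} + \frac{B{\left(-55 \right)}}{-4608} = - \frac{4345}{4412} + \frac{5 + \left(-55\right)^{\frac{3}{2}}}{-4608} = \left(-4345\right) \frac{1}{4412} + \left(5 - 55 i \sqrt{55}\right) \left(- \frac{1}{4608}\right) = - \frac{4345}{4412} - \left(\frac{5}{4608} - \frac{55 i \sqrt{55}}{4608}\right) = - \frac{5010955}{5082624} + \frac{55 i \sqrt{55}}{4608}$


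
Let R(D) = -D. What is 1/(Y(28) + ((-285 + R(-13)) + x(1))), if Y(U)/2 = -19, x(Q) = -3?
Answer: -1/313 ≈ -0.0031949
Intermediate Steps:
Y(U) = -38 (Y(U) = 2*(-19) = -38)
1/(Y(28) + ((-285 + R(-13)) + x(1))) = 1/(-38 + ((-285 - 1*(-13)) - 3)) = 1/(-38 + ((-285 + 13) - 3)) = 1/(-38 + (-272 - 3)) = 1/(-38 - 275) = 1/(-313) = -1/313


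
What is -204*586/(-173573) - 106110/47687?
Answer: -12717136302/8277175651 ≈ -1.5364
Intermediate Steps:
-204*586/(-173573) - 106110/47687 = -119544*(-1/173573) - 106110*1/47687 = 119544/173573 - 106110/47687 = -12717136302/8277175651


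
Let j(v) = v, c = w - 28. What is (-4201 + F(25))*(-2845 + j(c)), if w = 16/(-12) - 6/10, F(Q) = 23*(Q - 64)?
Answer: 219846152/15 ≈ 1.4656e+7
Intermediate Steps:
F(Q) = -1472 + 23*Q (F(Q) = 23*(-64 + Q) = -1472 + 23*Q)
w = -29/15 (w = 16*(-1/12) - 6*1/10 = -4/3 - 3/5 = -29/15 ≈ -1.9333)
c = -449/15 (c = -29/15 - 28 = -449/15 ≈ -29.933)
(-4201 + F(25))*(-2845 + j(c)) = (-4201 + (-1472 + 23*25))*(-2845 - 449/15) = (-4201 + (-1472 + 575))*(-43124/15) = (-4201 - 897)*(-43124/15) = -5098*(-43124/15) = 219846152/15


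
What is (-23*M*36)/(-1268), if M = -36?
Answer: -7452/317 ≈ -23.508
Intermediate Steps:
(-23*M*36)/(-1268) = (-23*(-36)*36)/(-1268) = (828*36)*(-1/1268) = 29808*(-1/1268) = -7452/317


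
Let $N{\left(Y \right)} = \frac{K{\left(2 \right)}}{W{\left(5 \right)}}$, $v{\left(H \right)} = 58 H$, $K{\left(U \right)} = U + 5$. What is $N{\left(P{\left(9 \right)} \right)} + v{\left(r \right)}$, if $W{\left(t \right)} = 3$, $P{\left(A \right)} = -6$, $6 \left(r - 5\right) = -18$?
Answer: $\frac{355}{3} \approx 118.33$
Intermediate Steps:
$r = 2$ ($r = 5 + \frac{1}{6} \left(-18\right) = 5 - 3 = 2$)
$K{\left(U \right)} = 5 + U$
$N{\left(Y \right)} = \frac{7}{3}$ ($N{\left(Y \right)} = \frac{5 + 2}{3} = 7 \cdot \frac{1}{3} = \frac{7}{3}$)
$N{\left(P{\left(9 \right)} \right)} + v{\left(r \right)} = \frac{7}{3} + 58 \cdot 2 = \frac{7}{3} + 116 = \frac{355}{3}$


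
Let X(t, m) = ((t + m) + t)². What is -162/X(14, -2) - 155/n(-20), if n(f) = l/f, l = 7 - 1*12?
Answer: -209641/338 ≈ -620.24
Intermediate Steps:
l = -5 (l = 7 - 12 = -5)
X(t, m) = (m + 2*t)² (X(t, m) = ((m + t) + t)² = (m + 2*t)²)
n(f) = -5/f
-162/X(14, -2) - 155/n(-20) = -162/(-2 + 2*14)² - 155/((-5/(-20))) = -162/(-2 + 28)² - 155/((-5*(-1/20))) = -162/(26²) - 155/¼ = -162/676 - 155*4 = -162*1/676 - 620 = -81/338 - 620 = -209641/338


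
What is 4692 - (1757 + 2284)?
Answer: 651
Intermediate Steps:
4692 - (1757 + 2284) = 4692 - 1*4041 = 4692 - 4041 = 651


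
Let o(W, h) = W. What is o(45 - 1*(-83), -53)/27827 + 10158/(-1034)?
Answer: -141267157/14386559 ≈ -9.8194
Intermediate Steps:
o(45 - 1*(-83), -53)/27827 + 10158/(-1034) = (45 - 1*(-83))/27827 + 10158/(-1034) = (45 + 83)*(1/27827) + 10158*(-1/1034) = 128*(1/27827) - 5079/517 = 128/27827 - 5079/517 = -141267157/14386559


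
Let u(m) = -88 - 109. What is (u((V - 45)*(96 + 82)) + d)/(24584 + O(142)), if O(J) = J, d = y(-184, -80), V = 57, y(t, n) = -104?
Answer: -301/24726 ≈ -0.012173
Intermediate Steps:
d = -104
u(m) = -197
(u((V - 45)*(96 + 82)) + d)/(24584 + O(142)) = (-197 - 104)/(24584 + 142) = -301/24726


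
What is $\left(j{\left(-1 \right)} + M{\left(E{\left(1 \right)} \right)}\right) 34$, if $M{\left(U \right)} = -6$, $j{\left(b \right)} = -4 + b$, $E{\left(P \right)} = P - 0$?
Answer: $-374$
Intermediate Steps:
$E{\left(P \right)} = P$ ($E{\left(P \right)} = P + 0 = P$)
$\left(j{\left(-1 \right)} + M{\left(E{\left(1 \right)} \right)}\right) 34 = \left(\left(-4 - 1\right) - 6\right) 34 = \left(-5 - 6\right) 34 = \left(-11\right) 34 = -374$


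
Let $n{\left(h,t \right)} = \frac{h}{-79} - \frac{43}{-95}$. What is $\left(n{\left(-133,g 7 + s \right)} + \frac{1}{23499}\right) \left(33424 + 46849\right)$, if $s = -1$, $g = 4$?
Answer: $\frac{30242328808129}{176359995} \approx 1.7148 \cdot 10^{5}$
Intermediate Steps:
$n{\left(h,t \right)} = \frac{43}{95} - \frac{h}{79}$ ($n{\left(h,t \right)} = h \left(- \frac{1}{79}\right) - - \frac{43}{95} = - \frac{h}{79} + \frac{43}{95} = \frac{43}{95} - \frac{h}{79}$)
$\left(n{\left(-133,g 7 + s \right)} + \frac{1}{23499}\right) \left(33424 + 46849\right) = \left(\left(\frac{43}{95} - - \frac{133}{79}\right) + \frac{1}{23499}\right) \left(33424 + 46849\right) = \left(\left(\frac{43}{95} + \frac{133}{79}\right) + \frac{1}{23499}\right) 80273 = \left(\frac{16032}{7505} + \frac{1}{23499}\right) 80273 = \frac{376743473}{176359995} \cdot 80273 = \frac{30242328808129}{176359995}$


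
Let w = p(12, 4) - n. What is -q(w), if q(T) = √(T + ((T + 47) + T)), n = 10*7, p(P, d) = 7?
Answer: -I*√142 ≈ -11.916*I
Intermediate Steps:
n = 70
w = -63 (w = 7 - 1*70 = 7 - 70 = -63)
q(T) = √(47 + 3*T) (q(T) = √(T + ((47 + T) + T)) = √(T + (47 + 2*T)) = √(47 + 3*T))
-q(w) = -√(47 + 3*(-63)) = -√(47 - 189) = -√(-142) = -I*√142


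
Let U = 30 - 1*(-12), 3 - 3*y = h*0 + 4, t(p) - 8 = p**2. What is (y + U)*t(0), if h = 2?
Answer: 1000/3 ≈ 333.33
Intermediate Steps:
t(p) = 8 + p**2
y = -1/3 (y = 1 - (2*0 + 4)/3 = 1 - (0 + 4)/3 = 1 - 1/3*4 = 1 - 4/3 = -1/3 ≈ -0.33333)
U = 42 (U = 30 + 12 = 42)
(y + U)*t(0) = (-1/3 + 42)*(8 + 0**2) = 125*(8 + 0)/3 = (125/3)*8 = 1000/3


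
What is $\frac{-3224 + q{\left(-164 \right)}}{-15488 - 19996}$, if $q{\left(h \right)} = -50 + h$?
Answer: $\frac{573}{5914} \approx 0.096889$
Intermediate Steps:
$\frac{-3224 + q{\left(-164 \right)}}{-15488 - 19996} = \frac{-3224 - 214}{-15488 - 19996} = \frac{-3224 - 214}{-35484} = \left(-3438\right) \left(- \frac{1}{35484}\right) = \frac{573}{5914}$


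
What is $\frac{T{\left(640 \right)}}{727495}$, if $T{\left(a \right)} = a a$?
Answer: $\frac{81920}{145499} \approx 0.56303$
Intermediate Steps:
$T{\left(a \right)} = a^{2}$
$\frac{T{\left(640 \right)}}{727495} = \frac{640^{2}}{727495} = 409600 \cdot \frac{1}{727495} = \frac{81920}{145499}$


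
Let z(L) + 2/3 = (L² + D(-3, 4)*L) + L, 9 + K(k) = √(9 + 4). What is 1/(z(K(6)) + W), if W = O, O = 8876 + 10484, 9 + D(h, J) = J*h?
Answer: 2325/45645277 + 9*√13/91290554 ≈ 5.1292e-5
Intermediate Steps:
D(h, J) = -9 + J*h
K(k) = -9 + √13 (K(k) = -9 + √(9 + 4) = -9 + √13)
O = 19360
z(L) = -⅔ + L² - 20*L (z(L) = -⅔ + ((L² + (-9 + 4*(-3))*L) + L) = -⅔ + ((L² + (-9 - 12)*L) + L) = -⅔ + ((L² - 21*L) + L) = -⅔ + (L² - 20*L) = -⅔ + L² - 20*L)
W = 19360
1/(z(K(6)) + W) = 1/((-⅔ + (-9 + √13)² - 20*(-9 + √13)) + 19360) = 1/((-⅔ + (-9 + √13)² + (180 - 20*√13)) + 19360) = 1/((538/3 + (-9 + √13)² - 20*√13) + 19360) = 1/(58618/3 + (-9 + √13)² - 20*√13)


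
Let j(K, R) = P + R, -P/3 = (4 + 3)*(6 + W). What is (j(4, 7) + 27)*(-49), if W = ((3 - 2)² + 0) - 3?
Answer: 2450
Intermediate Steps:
W = -2 (W = (1² + 0) - 3 = (1 + 0) - 3 = 1 - 3 = -2)
P = -84 (P = -3*(4 + 3)*(6 - 2) = -21*4 = -3*28 = -84)
j(K, R) = -84 + R
(j(4, 7) + 27)*(-49) = ((-84 + 7) + 27)*(-49) = (-77 + 27)*(-49) = -50*(-49) = 2450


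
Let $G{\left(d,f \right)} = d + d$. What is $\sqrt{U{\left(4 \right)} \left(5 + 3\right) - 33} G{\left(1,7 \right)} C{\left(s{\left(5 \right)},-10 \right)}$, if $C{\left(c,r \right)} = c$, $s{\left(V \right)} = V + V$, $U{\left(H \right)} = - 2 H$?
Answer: $20 i \sqrt{97} \approx 196.98 i$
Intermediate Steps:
$G{\left(d,f \right)} = 2 d$
$s{\left(V \right)} = 2 V$
$\sqrt{U{\left(4 \right)} \left(5 + 3\right) - 33} G{\left(1,7 \right)} C{\left(s{\left(5 \right)},-10 \right)} = \sqrt{\left(-2\right) 4 \left(5 + 3\right) - 33} \cdot 2 \cdot 1 \cdot 2 \cdot 5 = \sqrt{\left(-8\right) 8 - 33} \cdot 2 \cdot 10 = \sqrt{-64 - 33} \cdot 2 \cdot 10 = \sqrt{-97} \cdot 2 \cdot 10 = i \sqrt{97} \cdot 2 \cdot 10 = 2 i \sqrt{97} \cdot 10 = 20 i \sqrt{97}$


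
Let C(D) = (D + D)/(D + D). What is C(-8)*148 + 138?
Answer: 286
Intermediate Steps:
C(D) = 1 (C(D) = (2*D)/((2*D)) = (2*D)*(1/(2*D)) = 1)
C(-8)*148 + 138 = 1*148 + 138 = 148 + 138 = 286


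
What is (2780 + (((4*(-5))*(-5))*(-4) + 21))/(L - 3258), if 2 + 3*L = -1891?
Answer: -2401/3889 ≈ -0.61738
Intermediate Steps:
L = -631 (L = -2/3 + (1/3)*(-1891) = -2/3 - 1891/3 = -631)
(2780 + (((4*(-5))*(-5))*(-4) + 21))/(L - 3258) = (2780 + (((4*(-5))*(-5))*(-4) + 21))/(-631 - 3258) = (2780 + (-20*(-5)*(-4) + 21))/(-3889) = (2780 + (100*(-4) + 21))*(-1/3889) = (2780 + (-400 + 21))*(-1/3889) = (2780 - 379)*(-1/3889) = 2401*(-1/3889) = -2401/3889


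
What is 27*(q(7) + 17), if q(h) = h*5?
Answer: 1404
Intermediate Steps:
q(h) = 5*h
27*(q(7) + 17) = 27*(5*7 + 17) = 27*(35 + 17) = 27*52 = 1404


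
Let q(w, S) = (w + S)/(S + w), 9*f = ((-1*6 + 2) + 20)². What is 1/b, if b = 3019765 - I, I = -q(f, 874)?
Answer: 1/3019766 ≈ 3.3115e-7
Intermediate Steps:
f = 256/9 (f = ((-1*6 + 2) + 20)²/9 = ((-6 + 2) + 20)²/9 = (-4 + 20)²/9 = (⅑)*16² = (⅑)*256 = 256/9 ≈ 28.444)
q(w, S) = 1 (q(w, S) = (S + w)/(S + w) = 1)
I = -1 (I = -1*1 = -1)
b = 3019766 (b = 3019765 - 1*(-1) = 3019765 + 1 = 3019766)
1/b = 1/3019766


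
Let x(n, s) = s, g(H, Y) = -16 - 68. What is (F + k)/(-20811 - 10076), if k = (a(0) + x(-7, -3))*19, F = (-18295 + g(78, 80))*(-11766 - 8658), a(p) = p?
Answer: -375372639/30887 ≈ -12153.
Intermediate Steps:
g(H, Y) = -84
F = 375372696 (F = (-18295 - 84)*(-11766 - 8658) = -18379*(-20424) = 375372696)
k = -57 (k = (0 - 3)*19 = -3*19 = -57)
(F + k)/(-20811 - 10076) = (375372696 - 57)/(-20811 - 10076) = 375372639/(-30887) = 375372639*(-1/30887) = -375372639/30887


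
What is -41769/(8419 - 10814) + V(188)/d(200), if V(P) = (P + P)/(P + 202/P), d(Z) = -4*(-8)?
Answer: 1490011429/85132670 ≈ 17.502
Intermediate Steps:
d(Z) = 32
V(P) = 2*P/(P + 202/P) (V(P) = (2*P)/(P + 202/P) = 2*P/(P + 202/P))
-41769/(8419 - 10814) + V(188)/d(200) = -41769/(8419 - 10814) + (2*188²/(202 + 188²))/32 = -41769/(-2395) + (2*35344/(202 + 35344))*(1/32) = -41769*(-1/2395) + (2*35344/35546)*(1/32) = 41769/2395 + (2*35344*(1/35546))*(1/32) = 41769/2395 + (35344/17773)*(1/32) = 41769/2395 + 2209/35546 = 1490011429/85132670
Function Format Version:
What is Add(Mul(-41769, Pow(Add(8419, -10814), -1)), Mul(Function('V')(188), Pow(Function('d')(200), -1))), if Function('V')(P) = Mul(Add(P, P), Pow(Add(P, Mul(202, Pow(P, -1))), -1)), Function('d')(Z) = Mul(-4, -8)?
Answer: Rational(1490011429, 85132670) ≈ 17.502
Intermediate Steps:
Function('d')(Z) = 32
Function('V')(P) = Mul(2, P, Pow(Add(P, Mul(202, Pow(P, -1))), -1)) (Function('V')(P) = Mul(Mul(2, P), Pow(Add(P, Mul(202, Pow(P, -1))), -1)) = Mul(2, P, Pow(Add(P, Mul(202, Pow(P, -1))), -1)))
Add(Mul(-41769, Pow(Add(8419, -10814), -1)), Mul(Function('V')(188), Pow(Function('d')(200), -1))) = Add(Mul(-41769, Pow(Add(8419, -10814), -1)), Mul(Mul(2, Pow(188, 2), Pow(Add(202, Pow(188, 2)), -1)), Pow(32, -1))) = Add(Mul(-41769, Pow(-2395, -1)), Mul(Mul(2, 35344, Pow(Add(202, 35344), -1)), Rational(1, 32))) = Add(Mul(-41769, Rational(-1, 2395)), Mul(Mul(2, 35344, Pow(35546, -1)), Rational(1, 32))) = Add(Rational(41769, 2395), Mul(Mul(2, 35344, Rational(1, 35546)), Rational(1, 32))) = Add(Rational(41769, 2395), Mul(Rational(35344, 17773), Rational(1, 32))) = Add(Rational(41769, 2395), Rational(2209, 35546)) = Rational(1490011429, 85132670)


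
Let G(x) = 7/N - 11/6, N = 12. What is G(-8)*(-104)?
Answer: 130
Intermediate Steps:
G(x) = -5/4 (G(x) = 7/12 - 11/6 = -5/4)
G(-8)*(-104) = -5/4*(-104) = 130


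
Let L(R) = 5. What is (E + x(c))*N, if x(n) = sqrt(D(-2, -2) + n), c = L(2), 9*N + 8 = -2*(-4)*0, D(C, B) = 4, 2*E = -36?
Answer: 40/3 ≈ 13.333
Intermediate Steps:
E = -18 (E = (1/2)*(-36) = -18)
N = -8/9 (N = -8/9 + (-2*(-4)*0)/9 = -8/9 + (8*0)/9 = -8/9 + (1/9)*0 = -8/9 + 0 = -8/9 ≈ -0.88889)
c = 5
x(n) = sqrt(4 + n)
(E + x(c))*N = (-18 + sqrt(4 + 5))*(-8/9) = (-18 + sqrt(9))*(-8/9) = (-18 + 3)*(-8/9) = -15*(-8/9) = 40/3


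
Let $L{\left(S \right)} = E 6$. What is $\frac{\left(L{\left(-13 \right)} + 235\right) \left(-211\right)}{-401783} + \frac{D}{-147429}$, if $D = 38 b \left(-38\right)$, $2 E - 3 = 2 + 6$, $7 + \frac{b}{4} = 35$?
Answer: $\frac{73316376116}{59234465907} \approx 1.2377$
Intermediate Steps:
$b = 112$ ($b = -28 + 4 \cdot 35 = -28 + 140 = 112$)
$E = \frac{11}{2}$ ($E = \frac{3}{2} + \frac{2 + 6}{2} = \frac{3}{2} + \frac{1}{2} \cdot 8 = \frac{3}{2} + 4 = \frac{11}{2} \approx 5.5$)
$D = -161728$ ($D = 38 \cdot 112 \left(-38\right) = 4256 \left(-38\right) = -161728$)
$L{\left(S \right)} = 33$ ($L{\left(S \right)} = \frac{11}{2} \cdot 6 = 33$)
$\frac{\left(L{\left(-13 \right)} + 235\right) \left(-211\right)}{-401783} + \frac{D}{-147429} = \frac{\left(33 + 235\right) \left(-211\right)}{-401783} - \frac{161728}{-147429} = 268 \left(-211\right) \left(- \frac{1}{401783}\right) - - \frac{161728}{147429} = \left(-56548\right) \left(- \frac{1}{401783}\right) + \frac{161728}{147429} = \frac{56548}{401783} + \frac{161728}{147429} = \frac{73316376116}{59234465907}$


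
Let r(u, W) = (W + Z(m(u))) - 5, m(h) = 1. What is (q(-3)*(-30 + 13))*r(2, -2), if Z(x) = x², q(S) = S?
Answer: -306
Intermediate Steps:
r(u, W) = -4 + W (r(u, W) = (W + 1²) - 5 = (W + 1) - 5 = (1 + W) - 5 = -4 + W)
(q(-3)*(-30 + 13))*r(2, -2) = (-3*(-30 + 13))*(-4 - 2) = -3*(-17)*(-6) = 51*(-6) = -306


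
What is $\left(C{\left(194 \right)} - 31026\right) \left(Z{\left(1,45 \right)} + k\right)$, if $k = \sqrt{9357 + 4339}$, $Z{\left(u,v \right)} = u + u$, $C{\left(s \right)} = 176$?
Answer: $-61700 - 246800 \sqrt{214} \approx -3.6721 \cdot 10^{6}$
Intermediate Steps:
$Z{\left(u,v \right)} = 2 u$
$k = 8 \sqrt{214}$ ($k = \sqrt{13696} = 8 \sqrt{214} \approx 117.03$)
$\left(C{\left(194 \right)} - 31026\right) \left(Z{\left(1,45 \right)} + k\right) = \left(176 - 31026\right) \left(2 \cdot 1 + 8 \sqrt{214}\right) = \left(176 - 31026\right) \left(2 + 8 \sqrt{214}\right) = - 30850 \left(2 + 8 \sqrt{214}\right) = -61700 - 246800 \sqrt{214}$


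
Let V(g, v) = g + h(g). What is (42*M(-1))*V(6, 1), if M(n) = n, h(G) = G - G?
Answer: -252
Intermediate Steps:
h(G) = 0
V(g, v) = g (V(g, v) = g + 0 = g)
(42*M(-1))*V(6, 1) = (42*(-1))*6 = -42*6 = -252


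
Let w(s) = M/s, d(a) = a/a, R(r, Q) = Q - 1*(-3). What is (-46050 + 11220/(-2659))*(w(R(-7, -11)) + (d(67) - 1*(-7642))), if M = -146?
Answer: -1876365309825/5318 ≈ -3.5283e+8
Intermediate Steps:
R(r, Q) = 3 + Q (R(r, Q) = Q + 3 = 3 + Q)
d(a) = 1
w(s) = -146/s
(-46050 + 11220/(-2659))*(w(R(-7, -11)) + (d(67) - 1*(-7642))) = (-46050 + 11220/(-2659))*(-146/(3 - 11) + (1 - 1*(-7642))) = (-46050 + 11220*(-1/2659))*(-146/(-8) + (1 + 7642)) = (-46050 - 11220/2659)*(-146*(-⅛) + 7643) = -122458170*(73/4 + 7643)/2659 = -122458170/2659*30645/4 = -1876365309825/5318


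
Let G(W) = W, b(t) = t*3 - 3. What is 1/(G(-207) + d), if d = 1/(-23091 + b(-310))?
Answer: -24024/4972969 ≈ -0.0048309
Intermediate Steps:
b(t) = -3 + 3*t (b(t) = 3*t - 3 = -3 + 3*t)
d = -1/24024 (d = 1/(-23091 + (-3 + 3*(-310))) = 1/(-23091 + (-3 - 930)) = 1/(-23091 - 933) = 1/(-24024) = -1/24024 ≈ -4.1625e-5)
1/(G(-207) + d) = 1/(-207 - 1/24024) = 1/(-4972969/24024) = -24024/4972969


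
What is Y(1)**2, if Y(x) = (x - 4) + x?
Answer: 4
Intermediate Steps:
Y(x) = -4 + 2*x (Y(x) = (-4 + x) + x = -4 + 2*x)
Y(1)**2 = (-4 + 2*1)**2 = (-4 + 2)**2 = (-2)**2 = 4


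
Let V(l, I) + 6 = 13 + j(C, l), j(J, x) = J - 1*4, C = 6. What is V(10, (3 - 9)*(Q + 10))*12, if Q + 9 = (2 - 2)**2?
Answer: 108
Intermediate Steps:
j(J, x) = -4 + J (j(J, x) = J - 4 = -4 + J)
Q = -9 (Q = -9 + (2 - 2)**2 = -9 + 0**2 = -9 + 0 = -9)
V(l, I) = 9 (V(l, I) = -6 + (13 + (-4 + 6)) = -6 + (13 + 2) = -6 + 15 = 9)
V(10, (3 - 9)*(Q + 10))*12 = 9*12 = 108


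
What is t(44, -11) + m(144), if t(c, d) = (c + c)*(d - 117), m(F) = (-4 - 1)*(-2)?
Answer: -11254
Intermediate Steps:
m(F) = 10 (m(F) = -5*(-2) = 10)
t(c, d) = 2*c*(-117 + d) (t(c, d) = (2*c)*(-117 + d) = 2*c*(-117 + d))
t(44, -11) + m(144) = 2*44*(-117 - 11) + 10 = 2*44*(-128) + 10 = -11264 + 10 = -11254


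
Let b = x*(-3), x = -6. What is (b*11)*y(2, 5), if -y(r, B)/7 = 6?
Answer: -8316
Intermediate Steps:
y(r, B) = -42 (y(r, B) = -7*6 = -42)
b = 18 (b = -6*(-3) = 18)
(b*11)*y(2, 5) = (18*11)*(-42) = 198*(-42) = -8316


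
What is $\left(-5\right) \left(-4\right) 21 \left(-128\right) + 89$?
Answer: $-53671$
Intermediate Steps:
$\left(-5\right) \left(-4\right) 21 \left(-128\right) + 89 = 20 \cdot 21 \left(-128\right) + 89 = 420 \left(-128\right) + 89 = -53760 + 89 = -53671$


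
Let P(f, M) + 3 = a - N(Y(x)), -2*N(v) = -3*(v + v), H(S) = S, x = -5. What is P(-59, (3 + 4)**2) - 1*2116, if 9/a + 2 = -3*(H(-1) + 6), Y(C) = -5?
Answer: -35777/17 ≈ -2104.5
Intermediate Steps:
a = -9/17 (a = 9/(-2 - 3*(-1 + 6)) = 9/(-2 - 3*5) = 9/(-2 - 15) = 9/(-17) = 9*(-1/17) = -9/17 ≈ -0.52941)
N(v) = 3*v (N(v) = -(-3)*(v + v)/2 = -(-3)*2*v/2 = -(-3)*v = 3*v)
P(f, M) = 195/17 (P(f, M) = -3 + (-9/17 - 3*(-5)) = -3 + (-9/17 - 1*(-15)) = -3 + (-9/17 + 15) = -3 + 246/17 = 195/17)
P(-59, (3 + 4)**2) - 1*2116 = 195/17 - 1*2116 = 195/17 - 2116 = -35777/17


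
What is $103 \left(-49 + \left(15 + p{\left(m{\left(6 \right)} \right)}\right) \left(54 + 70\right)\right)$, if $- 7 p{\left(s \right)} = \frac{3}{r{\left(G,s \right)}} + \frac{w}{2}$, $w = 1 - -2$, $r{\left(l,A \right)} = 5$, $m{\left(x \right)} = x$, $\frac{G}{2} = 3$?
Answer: $\frac{913507}{5} \approx 1.827 \cdot 10^{5}$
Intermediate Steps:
$G = 6$ ($G = 2 \cdot 3 = 6$)
$w = 3$ ($w = 1 + 2 = 3$)
$p{\left(s \right)} = - \frac{3}{10}$ ($p{\left(s \right)} = - \frac{\frac{3}{5} + \frac{3}{2}}{7} = \left(- \frac{1}{7}\right) \frac{21}{10} = - \frac{3}{10}$)
$103 \left(-49 + \left(15 + p{\left(m{\left(6 \right)} \right)}\right) \left(54 + 70\right)\right) = 103 \left(-49 + \left(15 - \frac{3}{10}\right) \left(54 + 70\right)\right) = 103 \left(-49 + \frac{147}{10} \cdot 124\right) = 103 \left(-49 + \frac{9114}{5}\right) = 103 \cdot \frac{8869}{5} = \frac{913507}{5}$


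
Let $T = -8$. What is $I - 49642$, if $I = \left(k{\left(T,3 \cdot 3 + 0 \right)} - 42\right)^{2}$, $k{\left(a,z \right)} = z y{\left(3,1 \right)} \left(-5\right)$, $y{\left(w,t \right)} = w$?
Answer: $-18313$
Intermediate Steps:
$k{\left(a,z \right)} = - 15 z$ ($k{\left(a,z \right)} = z 3 \left(-5\right) = 3 z \left(-5\right) = - 15 z$)
$I = 31329$ ($I = \left(- 15 \left(3 \cdot 3 + 0\right) - 42\right)^{2} = \left(- 15 \left(9 + 0\right) - 42\right)^{2} = \left(\left(-15\right) 9 - 42\right)^{2} = \left(-135 - 42\right)^{2} = \left(-177\right)^{2} = 31329$)
$I - 49642 = 31329 - 49642 = -18313$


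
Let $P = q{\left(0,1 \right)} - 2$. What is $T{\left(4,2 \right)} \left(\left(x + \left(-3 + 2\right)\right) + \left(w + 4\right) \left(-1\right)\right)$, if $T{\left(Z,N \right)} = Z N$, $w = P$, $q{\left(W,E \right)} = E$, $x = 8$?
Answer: $32$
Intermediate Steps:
$P = -1$ ($P = 1 - 2 = -1$)
$w = -1$
$T{\left(Z,N \right)} = N Z$
$T{\left(4,2 \right)} \left(\left(x + \left(-3 + 2\right)\right) + \left(w + 4\right) \left(-1\right)\right) = 2 \cdot 4 \left(\left(8 + \left(-3 + 2\right)\right) + \left(-1 + 4\right) \left(-1\right)\right) = 8 \left(\left(8 - 1\right) + 3 \left(-1\right)\right) = 8 \left(7 - 3\right) = 8 \cdot 4 = 32$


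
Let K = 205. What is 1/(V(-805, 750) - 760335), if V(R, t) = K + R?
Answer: -1/760935 ≈ -1.3142e-6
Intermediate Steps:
V(R, t) = 205 + R
1/(V(-805, 750) - 760335) = 1/((205 - 805) - 760335) = 1/(-600 - 760335) = 1/(-760935) = -1/760935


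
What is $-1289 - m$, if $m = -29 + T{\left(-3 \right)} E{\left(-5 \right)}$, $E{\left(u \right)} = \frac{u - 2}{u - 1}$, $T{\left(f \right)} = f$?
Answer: $- \frac{2513}{2} \approx -1256.5$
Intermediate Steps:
$E{\left(u \right)} = \frac{-2 + u}{-1 + u}$
$m = - \frac{65}{2}$ ($m = -29 - 3 \frac{-2 - 5}{-1 - 5} = -29 - 3 \frac{1}{-6} \left(-7\right) = -29 - 3 \left(\left(- \frac{1}{6}\right) \left(-7\right)\right) = -29 - \frac{7}{2} = - \frac{65}{2} \approx -32.5$)
$-1289 - m = -1289 - - \frac{65}{2} = -1289 + \frac{65}{2} = - \frac{2513}{2}$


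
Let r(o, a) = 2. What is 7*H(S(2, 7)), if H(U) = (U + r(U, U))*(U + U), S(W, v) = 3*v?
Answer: 6762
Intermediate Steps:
H(U) = 2*U*(2 + U) (H(U) = (U + 2)*(U + U) = (2 + U)*(2*U) = 2*U*(2 + U))
7*H(S(2, 7)) = 7*(2*(3*7)*(2 + 3*7)) = 7*(2*21*(2 + 21)) = 7*(2*21*23) = 7*966 = 6762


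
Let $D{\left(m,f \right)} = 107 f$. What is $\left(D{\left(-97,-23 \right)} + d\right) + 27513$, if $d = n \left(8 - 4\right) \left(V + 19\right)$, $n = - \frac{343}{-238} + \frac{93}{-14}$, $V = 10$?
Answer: $\frac{2909384}{119} \approx 24449.0$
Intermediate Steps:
$n = - \frac{619}{119}$ ($n = \left(-343\right) \left(- \frac{1}{238}\right) + 93 \left(- \frac{1}{14}\right) = \frac{49}{34} - \frac{93}{14} = - \frac{619}{119} \approx -5.2017$)
$d = - \frac{71804}{119}$ ($d = - \frac{619 \left(8 - 4\right) \left(10 + 19\right)}{119} = - \frac{619 \cdot 4 \cdot 29}{119} = \left(- \frac{619}{119}\right) 116 = - \frac{71804}{119} \approx -603.39$)
$\left(D{\left(-97,-23 \right)} + d\right) + 27513 = \left(107 \left(-23\right) - \frac{71804}{119}\right) + 27513 = \left(-2461 - \frac{71804}{119}\right) + 27513 = - \frac{364663}{119} + 27513 = \frac{2909384}{119}$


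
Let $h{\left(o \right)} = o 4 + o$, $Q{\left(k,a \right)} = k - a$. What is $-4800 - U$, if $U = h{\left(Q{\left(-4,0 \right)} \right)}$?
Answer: $-4780$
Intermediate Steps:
$h{\left(o \right)} = 5 o$ ($h{\left(o \right)} = 4 o + o = 5 o$)
$U = -20$ ($U = 5 \left(-4 - 0\right) = 5 \left(-4 + 0\right) = 5 \left(-4\right) = -20$)
$-4800 - U = -4800 - -20 = -4800 + 20 = -4780$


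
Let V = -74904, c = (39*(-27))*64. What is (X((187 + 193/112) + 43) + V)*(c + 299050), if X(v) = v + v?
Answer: -68978999037/4 ≈ -1.7245e+10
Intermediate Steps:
c = -67392 (c = -1053*64 = -67392)
X(v) = 2*v
(X((187 + 193/112) + 43) + V)*(c + 299050) = (2*((187 + 193/112) + 43) - 74904)*(-67392 + 299050) = (2*((187 + 193*(1/112)) + 43) - 74904)*231658 = (2*((187 + 193/112) + 43) - 74904)*231658 = (2*(21137/112 + 43) - 74904)*231658 = (2*(25953/112) - 74904)*231658 = (25953/56 - 74904)*231658 = -4168671/56*231658 = -68978999037/4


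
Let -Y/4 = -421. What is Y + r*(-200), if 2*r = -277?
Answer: 29384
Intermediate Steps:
Y = 1684 (Y = -4*(-421) = 1684)
r = -277/2 (r = (1/2)*(-277) = -277/2 ≈ -138.50)
Y + r*(-200) = 1684 - 277/2*(-200) = 1684 + 27700 = 29384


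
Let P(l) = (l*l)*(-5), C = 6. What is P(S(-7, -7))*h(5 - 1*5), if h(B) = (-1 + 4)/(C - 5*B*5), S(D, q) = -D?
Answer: -245/2 ≈ -122.50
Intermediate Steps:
h(B) = 3/(6 - 25*B) (h(B) = (-1 + 4)/(6 - 5*B*5) = 3/(6 - 25*B))
P(l) = -5*l² (P(l) = l²*(-5) = -5*l²)
P(S(-7, -7))*h(5 - 1*5) = (-5*(-1*(-7))²)*(-3/(-6 + 25*(5 - 1*5))) = (-5*7²)*(-3/(-6 + 25*(5 - 5))) = (-5*49)*(-3/(-6 + 25*0)) = -(-735)/(-6 + 0) = -(-735)/(-6) = -(-735)*(-1)/6 = -245*½ = -245/2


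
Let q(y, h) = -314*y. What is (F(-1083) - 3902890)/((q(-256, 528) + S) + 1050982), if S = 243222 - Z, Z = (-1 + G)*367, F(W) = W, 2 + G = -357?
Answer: -3903973/1506708 ≈ -2.5911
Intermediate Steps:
G = -359 (G = -2 - 357 = -359)
Z = -132120 (Z = (-1 - 359)*367 = -360*367 = -132120)
S = 375342 (S = 243222 - 1*(-132120) = 243222 + 132120 = 375342)
(F(-1083) - 3902890)/((q(-256, 528) + S) + 1050982) = (-1083 - 3902890)/((-314*(-256) + 375342) + 1050982) = -3903973/((80384 + 375342) + 1050982) = -3903973/(455726 + 1050982) = -3903973/1506708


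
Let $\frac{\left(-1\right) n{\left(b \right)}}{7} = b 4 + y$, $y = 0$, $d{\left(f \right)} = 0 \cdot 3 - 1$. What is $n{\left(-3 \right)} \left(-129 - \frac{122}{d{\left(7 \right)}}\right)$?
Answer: $-588$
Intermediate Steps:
$d{\left(f \right)} = -1$ ($d{\left(f \right)} = 0 - 1 = -1$)
$n{\left(b \right)} = - 28 b$ ($n{\left(b \right)} = - 7 \left(b 4 + 0\right) = - 7 \left(4 b + 0\right) = - 7 \cdot 4 b = - 28 b$)
$n{\left(-3 \right)} \left(-129 - \frac{122}{d{\left(7 \right)}}\right) = \left(-28\right) \left(-3\right) \left(-129 - \frac{122}{-1}\right) = 84 \left(-129 - -122\right) = 84 \left(-129 + 122\right) = 84 \left(-7\right) = -588$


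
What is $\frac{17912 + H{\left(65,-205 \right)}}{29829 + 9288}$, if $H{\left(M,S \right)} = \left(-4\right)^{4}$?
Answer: $\frac{6056}{13039} \approx 0.46445$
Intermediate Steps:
$H{\left(M,S \right)} = 256$
$\frac{17912 + H{\left(65,-205 \right)}}{29829 + 9288} = \frac{17912 + 256}{29829 + 9288} = \frac{18168}{39117} = 18168 \cdot \frac{1}{39117} = \frac{6056}{13039}$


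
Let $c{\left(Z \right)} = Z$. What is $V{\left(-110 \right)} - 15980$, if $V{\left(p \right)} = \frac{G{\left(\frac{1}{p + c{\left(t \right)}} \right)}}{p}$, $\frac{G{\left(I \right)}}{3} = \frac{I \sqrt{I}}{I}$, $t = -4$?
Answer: $-15980 - \frac{i \sqrt{114}}{4180} \approx -15980.0 - 0.0025543 i$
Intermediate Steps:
$G{\left(I \right)} = 3 \sqrt{I}$ ($G{\left(I \right)} = 3 \frac{I \sqrt{I}}{I} = 3 \frac{I^{\frac{3}{2}}}{I} = 3 \sqrt{I}$)
$V{\left(p \right)} = \frac{3 \sqrt{\frac{1}{-4 + p}}}{p}$ ($V{\left(p \right)} = \frac{3 \sqrt{\frac{1}{p - 4}}}{p} = \frac{3 \sqrt{\frac{1}{-4 + p}}}{p}$)
$V{\left(-110 \right)} - 15980 = \frac{3 \sqrt{\frac{1}{-4 - 110}}}{-110} - 15980 = 3 \left(- \frac{1}{110}\right) \sqrt{\frac{1}{-114}} - 15980 = 3 \left(- \frac{1}{110}\right) \sqrt{- \frac{1}{114}} - 15980 = 3 \left(- \frac{1}{110}\right) \frac{i \sqrt{114}}{114} - 15980 = - \frac{i \sqrt{114}}{4180} - 15980 = -15980 - \frac{i \sqrt{114}}{4180}$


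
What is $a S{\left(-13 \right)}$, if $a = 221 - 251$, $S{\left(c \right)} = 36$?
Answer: $-1080$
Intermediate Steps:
$a = -30$ ($a = 221 - 251 = -30$)
$a S{\left(-13 \right)} = \left(-30\right) 36 = -1080$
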